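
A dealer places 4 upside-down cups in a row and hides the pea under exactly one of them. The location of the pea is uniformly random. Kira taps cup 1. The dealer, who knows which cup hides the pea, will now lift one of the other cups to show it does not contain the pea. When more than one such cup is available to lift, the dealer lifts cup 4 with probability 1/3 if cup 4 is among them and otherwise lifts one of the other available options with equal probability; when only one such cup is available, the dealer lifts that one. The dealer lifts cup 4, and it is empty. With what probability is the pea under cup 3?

1/3

Condition on the true location of the pea.
If it is under any of cups 1, 2, and 3 (prior 1/4 each): cup 4 is available, opened with probability 1/3; weight (1/4)·(1/3) = 1/12 each.
If it is under cup 4 (prior 1/4): the dealer opened cup 4, so this case is ruled out; weight (1/4)·0 = 0.
The weights sum to 1/4.
So P(the pea under cup 3 | the dealer opened cup 4) = (1/12) / (1/4) = 1/3.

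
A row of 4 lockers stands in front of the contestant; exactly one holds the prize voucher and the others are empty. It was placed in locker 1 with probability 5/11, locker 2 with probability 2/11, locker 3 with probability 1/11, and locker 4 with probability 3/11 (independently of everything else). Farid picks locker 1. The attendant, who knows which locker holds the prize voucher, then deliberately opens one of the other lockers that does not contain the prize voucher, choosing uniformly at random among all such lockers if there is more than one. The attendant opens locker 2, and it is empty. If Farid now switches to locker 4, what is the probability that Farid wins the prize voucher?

Condition on the true location of the prize voucher.
If it is in locker 1 (prior 5/11): the attendant has 3 equally likely choices, so probability 1/3; weight (5/11)·(1/3) = 5/33.
If it is in locker 2 (prior 2/11): the attendant opened locker 2, so this case is ruled out; weight (2/11)·0 = 0.
If it is in locker 3 (prior 1/11): the attendant has 2 equally likely choices, so probability 1/2; weight (1/11)·(1/2) = 1/22.
If it is in locker 4 (prior 3/11): the attendant has 2 equally likely choices, so probability 1/2; weight (3/11)·(1/2) = 3/22.
The weights sum to 1/3.
So P(the prize voucher in locker 4 | the attendant opened locker 2) = (3/22) / (1/3) = 9/22.

9/22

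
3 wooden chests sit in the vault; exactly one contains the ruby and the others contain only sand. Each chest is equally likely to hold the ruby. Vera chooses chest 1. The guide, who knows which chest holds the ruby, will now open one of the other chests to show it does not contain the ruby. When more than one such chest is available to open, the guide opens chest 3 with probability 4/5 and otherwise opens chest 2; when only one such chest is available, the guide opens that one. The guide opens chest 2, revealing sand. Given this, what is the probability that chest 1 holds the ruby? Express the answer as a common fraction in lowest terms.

1/6

Consider each possible location of the ruby in turn.
If it is in chest 1 (prior 1/3): chest 3 is available but not opened, probability 1/5; weight (1/3)·(1/5) = 1/15.
If it is in chest 2 (prior 1/3): the guide opened chest 2, so this case is ruled out; weight (1/3)·0 = 0.
If it is in chest 3 (prior 1/3): only chest 2 is available, probability 1; weight (1/3)·1 = 1/3.
The weights sum to 2/5.
So P(the ruby in chest 1 | the guide opened chest 2) = (1/15) / (2/5) = 1/6.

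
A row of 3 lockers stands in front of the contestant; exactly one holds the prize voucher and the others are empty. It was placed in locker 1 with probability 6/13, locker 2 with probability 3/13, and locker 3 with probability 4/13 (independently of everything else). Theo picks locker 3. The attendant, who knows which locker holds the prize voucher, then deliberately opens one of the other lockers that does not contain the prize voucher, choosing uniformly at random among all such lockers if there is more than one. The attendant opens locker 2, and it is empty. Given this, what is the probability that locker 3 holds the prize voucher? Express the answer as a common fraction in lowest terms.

1/4

Apply Bayes' rule, conditioning on where the prize voucher actually is.
If it is in locker 1 (prior 6/13): the attendant has no choice, probability 1; weight (6/13)·1 = 6/13.
If it is in locker 2 (prior 3/13): the attendant opened locker 2, so this case is ruled out; weight (3/13)·0 = 0.
If it is in locker 3 (prior 4/13): the attendant has 2 equally likely choices, so probability 1/2; weight (4/13)·(1/2) = 2/13.
The weights sum to 8/13.
So P(the prize voucher in locker 3 | the attendant opened locker 2) = (2/13) / (8/13) = 1/4.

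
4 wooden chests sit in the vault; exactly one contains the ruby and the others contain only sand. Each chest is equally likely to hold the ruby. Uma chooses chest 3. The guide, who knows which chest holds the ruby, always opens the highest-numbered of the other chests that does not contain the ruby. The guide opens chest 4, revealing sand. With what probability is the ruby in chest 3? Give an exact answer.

Apply Bayes' rule, conditioning on where the ruby actually is.
If it is in any of chests 1, 2, and 3 (prior 1/4 each): chest 4 is the highest-numbered option available, probability 1; weight (1/4)·1 = 1/4 each.
If it is in chest 4 (prior 1/4): the guide opened chest 4, so this case is ruled out; weight (1/4)·0 = 0.
The weights sum to 3/4.
So P(the ruby in chest 3 | the guide opened chest 4) = (1/4) / (3/4) = 1/3.

1/3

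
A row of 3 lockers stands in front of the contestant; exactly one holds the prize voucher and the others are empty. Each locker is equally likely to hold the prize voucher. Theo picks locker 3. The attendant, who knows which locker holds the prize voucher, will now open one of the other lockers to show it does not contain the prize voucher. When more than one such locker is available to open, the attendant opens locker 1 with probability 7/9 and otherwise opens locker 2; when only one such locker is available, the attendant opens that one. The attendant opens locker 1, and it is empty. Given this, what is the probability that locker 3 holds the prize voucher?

7/16

Consider each possible location of the prize voucher in turn.
If it is in locker 1 (prior 1/3): the attendant opened locker 1, so this case is ruled out; weight (1/3)·0 = 0.
If it is in locker 2 (prior 1/3): only locker 1 is available, probability 1; weight (1/3)·1 = 1/3.
If it is in locker 3 (prior 1/3): locker 1 is available, opened with probability 7/9; weight (1/3)·(7/9) = 7/27.
The weights sum to 16/27.
So P(the prize voucher in locker 3 | the attendant opened locker 1) = (7/27) / (16/27) = 7/16.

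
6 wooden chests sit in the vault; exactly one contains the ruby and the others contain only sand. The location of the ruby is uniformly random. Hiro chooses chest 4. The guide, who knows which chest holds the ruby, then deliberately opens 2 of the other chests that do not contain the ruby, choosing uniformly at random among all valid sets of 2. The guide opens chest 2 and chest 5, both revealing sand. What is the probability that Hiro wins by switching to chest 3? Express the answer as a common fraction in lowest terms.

Apply Bayes' rule, conditioning on where the ruby actually is.
If it is in any of chests 1, 3, and 6 (prior 1/6 each): the guide has 6 equally likely choices, so probability 1/6; weight (1/6)·(1/6) = 1/36 each.
If it is in either of chests 2 and 5 (prior 1/6 each): that chest was opened and seen not to hold the prize — ruled out; weight (1/6)·0 = 0 each.
If it is in chest 4 (prior 1/6): the guide has 10 equally likely choices, so probability 1/10; weight (1/6)·(1/10) = 1/60.
The weights sum to 1/10.
So P(the ruby in chest 3 | the guide opened chest 2 and chest 5) = (1/36) / (1/10) = 5/18.

5/18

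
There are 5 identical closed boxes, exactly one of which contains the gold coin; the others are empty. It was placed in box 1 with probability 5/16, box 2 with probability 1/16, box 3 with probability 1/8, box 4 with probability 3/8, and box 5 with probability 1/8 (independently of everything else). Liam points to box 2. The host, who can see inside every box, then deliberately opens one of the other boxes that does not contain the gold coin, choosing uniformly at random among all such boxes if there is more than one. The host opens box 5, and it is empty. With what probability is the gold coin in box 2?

Condition on the true location of the gold coin.
If it is in box 1 (prior 5/16): the host has 3 equally likely choices, so probability 1/3; weight (5/16)·(1/3) = 5/48.
If it is in box 2 (prior 1/16): the host has 4 equally likely choices, so probability 1/4; weight (1/16)·(1/4) = 1/64.
If it is in box 3 (prior 1/8): the host has 3 equally likely choices, so probability 1/3; weight (1/8)·(1/3) = 1/24.
If it is in box 4 (prior 3/8): the host has 3 equally likely choices, so probability 1/3; weight (3/8)·(1/3) = 1/8.
If it is in box 5 (prior 1/8): the host opened box 5, so this case is ruled out; weight (1/8)·0 = 0.
The weights sum to 55/192.
So P(the gold coin in box 2 | the host opened box 5) = (1/64) / (55/192) = 3/55.

3/55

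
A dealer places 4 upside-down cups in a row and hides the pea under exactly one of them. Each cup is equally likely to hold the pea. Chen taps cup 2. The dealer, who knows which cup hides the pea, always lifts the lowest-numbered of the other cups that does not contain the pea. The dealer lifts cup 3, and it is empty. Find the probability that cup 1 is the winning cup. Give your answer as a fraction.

Apply Bayes' rule, conditioning on where the pea actually is.
If it is under cup 1 (prior 1/4): cup 3 is the lowest-numbered option available, probability 1; weight (1/4)·1 = 1/4.
If it is under either of cups 2 and 4 (prior 1/4 each): the dealer would have opened cup 1 instead, probability 0; weight (1/4)·0 = 0 each.
If it is under cup 3 (prior 1/4): the dealer opened cup 3, so this case is ruled out; weight (1/4)·0 = 0.
The weights sum to 1/4.
So P(the pea under cup 1 | the dealer opened cup 3) = (1/4) / (1/4) = 1.

1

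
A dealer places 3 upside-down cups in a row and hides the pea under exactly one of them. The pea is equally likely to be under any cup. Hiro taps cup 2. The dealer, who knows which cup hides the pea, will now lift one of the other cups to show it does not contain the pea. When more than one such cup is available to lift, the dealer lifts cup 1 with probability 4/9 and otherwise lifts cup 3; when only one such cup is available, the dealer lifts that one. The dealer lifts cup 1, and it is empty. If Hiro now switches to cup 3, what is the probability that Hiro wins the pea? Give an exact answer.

Apply Bayes' rule, conditioning on where the pea actually is.
If it is under cup 1 (prior 1/3): the dealer opened cup 1, so this case is ruled out; weight (1/3)·0 = 0.
If it is under cup 2 (prior 1/3): cup 1 is available, opened with probability 4/9; weight (1/3)·(4/9) = 4/27.
If it is under cup 3 (prior 1/3): only cup 1 is available, probability 1; weight (1/3)·1 = 1/3.
The weights sum to 13/27.
So P(the pea under cup 3 | the dealer opened cup 1) = (1/3) / (13/27) = 9/13.

9/13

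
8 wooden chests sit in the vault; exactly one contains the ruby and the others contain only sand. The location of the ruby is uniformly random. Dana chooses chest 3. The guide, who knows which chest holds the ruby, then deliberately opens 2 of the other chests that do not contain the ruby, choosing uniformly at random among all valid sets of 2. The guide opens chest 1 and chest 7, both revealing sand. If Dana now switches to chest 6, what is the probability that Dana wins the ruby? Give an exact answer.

Consider each possible location of the ruby in turn.
If it is in either of chests 1 and 7 (prior 1/8 each): that chest was opened and seen not to hold the prize — ruled out; weight (1/8)·0 = 0 each.
If it is in any of chests 2, 4, 5, 6, and 8 (prior 1/8 each): the guide has 15 equally likely choices, so probability 1/15; weight (1/8)·(1/15) = 1/120 each.
If it is in chest 3 (prior 1/8): the guide has 21 equally likely choices, so probability 1/21; weight (1/8)·(1/21) = 1/168.
The weights sum to 1/21.
So P(the ruby in chest 6 | the guide opened chest 1 and chest 7) = (1/120) / (1/21) = 7/40.

7/40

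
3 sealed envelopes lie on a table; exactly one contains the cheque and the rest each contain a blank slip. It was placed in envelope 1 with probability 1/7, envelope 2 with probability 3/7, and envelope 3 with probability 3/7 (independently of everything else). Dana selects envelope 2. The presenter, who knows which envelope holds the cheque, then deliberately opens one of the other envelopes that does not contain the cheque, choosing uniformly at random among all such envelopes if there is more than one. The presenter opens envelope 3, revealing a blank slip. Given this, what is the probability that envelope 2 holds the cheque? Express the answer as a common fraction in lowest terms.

3/5

Apply Bayes' rule, conditioning on where the cheque actually is.
If it is in envelope 1 (prior 1/7): the presenter has no choice, probability 1; weight (1/7)·1 = 1/7.
If it is in envelope 2 (prior 3/7): the presenter has 2 equally likely choices, so probability 1/2; weight (3/7)·(1/2) = 3/14.
If it is in envelope 3 (prior 3/7): the presenter opened envelope 3, so this case is ruled out; weight (3/7)·0 = 0.
The weights sum to 5/14.
So P(the cheque in envelope 2 | the presenter opened envelope 3) = (3/14) / (5/14) = 3/5.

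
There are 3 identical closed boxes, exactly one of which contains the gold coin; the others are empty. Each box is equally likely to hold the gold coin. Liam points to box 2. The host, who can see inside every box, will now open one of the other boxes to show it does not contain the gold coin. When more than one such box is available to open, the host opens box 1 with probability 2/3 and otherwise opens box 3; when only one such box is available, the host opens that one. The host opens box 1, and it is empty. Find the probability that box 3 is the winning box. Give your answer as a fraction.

3/5

Apply Bayes' rule, conditioning on where the gold coin actually is.
If it is in box 1 (prior 1/3): the host opened box 1, so this case is ruled out; weight (1/3)·0 = 0.
If it is in box 2 (prior 1/3): box 1 is available, opened with probability 2/3; weight (1/3)·(2/3) = 2/9.
If it is in box 3 (prior 1/3): only box 1 is available, probability 1; weight (1/3)·1 = 1/3.
The weights sum to 5/9.
So P(the gold coin in box 3 | the host opened box 1) = (1/3) / (5/9) = 3/5.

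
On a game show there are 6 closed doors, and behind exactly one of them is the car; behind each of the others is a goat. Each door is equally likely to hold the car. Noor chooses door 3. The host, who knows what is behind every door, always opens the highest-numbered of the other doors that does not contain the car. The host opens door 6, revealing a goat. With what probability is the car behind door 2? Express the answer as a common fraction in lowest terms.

1/5

Consider each possible location of the car in turn.
If it is behind any of doors 1, 2, 3, 4, and 5 (prior 1/6 each): door 6 is the highest-numbered option available, probability 1; weight (1/6)·1 = 1/6 each.
If it is behind door 6 (prior 1/6): the host opened door 6, so this case is ruled out; weight (1/6)·0 = 0.
The weights sum to 5/6.
So P(the car behind door 2 | the host opened door 6) = (1/6) / (5/6) = 1/5.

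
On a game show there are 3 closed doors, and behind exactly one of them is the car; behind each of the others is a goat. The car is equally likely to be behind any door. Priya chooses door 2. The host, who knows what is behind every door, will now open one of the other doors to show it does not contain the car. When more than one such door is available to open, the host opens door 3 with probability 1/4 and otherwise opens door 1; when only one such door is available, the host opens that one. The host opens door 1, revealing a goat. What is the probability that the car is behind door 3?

Apply Bayes' rule, conditioning on where the car actually is.
If it is behind door 1 (prior 1/3): the host opened door 1, so this case is ruled out; weight (1/3)·0 = 0.
If it is behind door 2 (prior 1/3): door 3 is available but not opened, probability 3/4; weight (1/3)·(3/4) = 1/4.
If it is behind door 3 (prior 1/3): only door 1 is available, probability 1; weight (1/3)·1 = 1/3.
The weights sum to 7/12.
So P(the car behind door 3 | the host opened door 1) = (1/3) / (7/12) = 4/7.

4/7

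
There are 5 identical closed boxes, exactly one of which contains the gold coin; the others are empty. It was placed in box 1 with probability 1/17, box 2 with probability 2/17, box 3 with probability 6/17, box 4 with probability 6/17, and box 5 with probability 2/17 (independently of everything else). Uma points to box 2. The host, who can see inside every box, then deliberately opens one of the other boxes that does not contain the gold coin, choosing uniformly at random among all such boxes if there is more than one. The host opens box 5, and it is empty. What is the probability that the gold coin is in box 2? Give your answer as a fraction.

3/29

Apply Bayes' rule, conditioning on where the gold coin actually is.
If it is in box 1 (prior 1/17): the host has 3 equally likely choices, so probability 1/3; weight (1/17)·(1/3) = 1/51.
If it is in box 2 (prior 2/17): the host has 4 equally likely choices, so probability 1/4; weight (2/17)·(1/4) = 1/34.
If it is in either of boxes 3 and 4 (prior 6/17 each): the host has 3 equally likely choices, so probability 1/3; weight (6/17)·(1/3) = 2/17 each.
If it is in box 5 (prior 2/17): the host opened box 5, so this case is ruled out; weight (2/17)·0 = 0.
The weights sum to 29/102.
So P(the gold coin in box 2 | the host opened box 5) = (1/34) / (29/102) = 3/29.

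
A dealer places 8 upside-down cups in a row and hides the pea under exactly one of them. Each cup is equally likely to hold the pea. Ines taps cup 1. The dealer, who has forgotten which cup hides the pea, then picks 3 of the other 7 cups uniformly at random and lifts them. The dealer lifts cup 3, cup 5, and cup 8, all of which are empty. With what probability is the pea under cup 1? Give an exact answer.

Consider each possible location of the pea in turn.
If it is under any of cups 1, 2, 4, 6, and 7 (prior 1/8 each): the dealer picks exactly this set with probability 1/35 regardless, and none is the prize; weight (1/8)·(1/35) = 1/280 each.
If it is under any of cups 3, 5, and 8 (prior 1/8 each): that cup was opened and seen not to hold the prize — ruled out; weight (1/8)·0 = 0 each.
The weights sum to 1/56.
So P(the pea under cup 1 | the dealer opened cup 3, cup 5, and cup 8) = (1/280) / (1/56) = 1/5.

1/5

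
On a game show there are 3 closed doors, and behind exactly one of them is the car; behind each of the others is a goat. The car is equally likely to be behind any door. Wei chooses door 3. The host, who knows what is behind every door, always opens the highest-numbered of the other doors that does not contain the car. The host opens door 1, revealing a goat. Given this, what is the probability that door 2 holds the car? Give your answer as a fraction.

1

Consider each possible location of the car in turn.
If it is behind door 1 (prior 1/3): the host opened door 1, so this case is ruled out; weight (1/3)·0 = 0.
If it is behind door 2 (prior 1/3): door 1 is the highest-numbered option available, probability 1; weight (1/3)·1 = 1/3.
If it is behind door 3 (prior 1/3): the host would have opened door 2 instead, probability 0; weight (1/3)·0 = 0.
The weights sum to 1/3.
So P(the car behind door 2 | the host opened door 1) = (1/3) / (1/3) = 1.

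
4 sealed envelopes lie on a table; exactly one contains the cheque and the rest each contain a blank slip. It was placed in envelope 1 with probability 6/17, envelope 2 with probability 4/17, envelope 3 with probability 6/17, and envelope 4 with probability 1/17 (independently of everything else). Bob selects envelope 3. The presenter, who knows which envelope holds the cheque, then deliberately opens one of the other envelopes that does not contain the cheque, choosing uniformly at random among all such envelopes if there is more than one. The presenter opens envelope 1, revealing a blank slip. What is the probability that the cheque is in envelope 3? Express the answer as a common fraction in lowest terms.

Condition on the true location of the cheque.
If it is in envelope 1 (prior 6/17): the presenter opened envelope 1, so this case is ruled out; weight (6/17)·0 = 0.
If it is in envelope 2 (prior 4/17): the presenter has 2 equally likely choices, so probability 1/2; weight (4/17)·(1/2) = 2/17.
If it is in envelope 3 (prior 6/17): the presenter has 3 equally likely choices, so probability 1/3; weight (6/17)·(1/3) = 2/17.
If it is in envelope 4 (prior 1/17): the presenter has 2 equally likely choices, so probability 1/2; weight (1/17)·(1/2) = 1/34.
The weights sum to 9/34.
So P(the cheque in envelope 3 | the presenter opened envelope 1) = (2/17) / (9/34) = 4/9.

4/9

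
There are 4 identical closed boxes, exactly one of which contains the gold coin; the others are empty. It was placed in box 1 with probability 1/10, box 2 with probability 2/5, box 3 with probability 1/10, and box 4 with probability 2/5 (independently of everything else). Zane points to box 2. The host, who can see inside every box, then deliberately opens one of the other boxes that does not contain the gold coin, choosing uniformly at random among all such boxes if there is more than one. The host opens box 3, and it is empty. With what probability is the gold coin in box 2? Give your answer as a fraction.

8/23

Condition on the true location of the gold coin.
If it is in box 1 (prior 1/10): the host has 2 equally likely choices, so probability 1/2; weight (1/10)·(1/2) = 1/20.
If it is in box 2 (prior 2/5): the host has 3 equally likely choices, so probability 1/3; weight (2/5)·(1/3) = 2/15.
If it is in box 3 (prior 1/10): the host opened box 3, so this case is ruled out; weight (1/10)·0 = 0.
If it is in box 4 (prior 2/5): the host has 2 equally likely choices, so probability 1/2; weight (2/5)·(1/2) = 1/5.
The weights sum to 23/60.
So P(the gold coin in box 2 | the host opened box 3) = (2/15) / (23/60) = 8/23.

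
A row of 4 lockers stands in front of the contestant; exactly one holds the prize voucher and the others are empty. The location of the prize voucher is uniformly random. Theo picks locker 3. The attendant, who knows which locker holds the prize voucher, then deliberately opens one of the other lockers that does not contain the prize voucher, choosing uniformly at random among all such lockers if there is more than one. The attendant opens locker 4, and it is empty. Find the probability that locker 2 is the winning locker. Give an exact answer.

3/8

Consider each possible location of the prize voucher in turn.
If it is in either of lockers 1 and 2 (prior 1/4 each): the attendant has 2 equally likely choices, so probability 1/2; weight (1/4)·(1/2) = 1/8 each.
If it is in locker 3 (prior 1/4): the attendant has 3 equally likely choices, so probability 1/3; weight (1/4)·(1/3) = 1/12.
If it is in locker 4 (prior 1/4): the attendant opened locker 4, so this case is ruled out; weight (1/4)·0 = 0.
The weights sum to 1/3.
So P(the prize voucher in locker 2 | the attendant opened locker 4) = (1/8) / (1/3) = 3/8.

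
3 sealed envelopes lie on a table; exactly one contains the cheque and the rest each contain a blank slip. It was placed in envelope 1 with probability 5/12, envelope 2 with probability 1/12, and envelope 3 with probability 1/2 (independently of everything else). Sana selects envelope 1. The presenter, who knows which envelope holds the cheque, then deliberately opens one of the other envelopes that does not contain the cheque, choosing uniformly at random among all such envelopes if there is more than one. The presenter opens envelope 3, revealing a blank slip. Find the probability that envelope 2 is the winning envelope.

Condition on the true location of the cheque.
If it is in envelope 1 (prior 5/12): the presenter has 2 equally likely choices, so probability 1/2; weight (5/12)·(1/2) = 5/24.
If it is in envelope 2 (prior 1/12): the presenter has no choice, probability 1; weight (1/12)·1 = 1/12.
If it is in envelope 3 (prior 1/2): the presenter opened envelope 3, so this case is ruled out; weight (1/2)·0 = 0.
The weights sum to 7/24.
So P(the cheque in envelope 2 | the presenter opened envelope 3) = (1/12) / (7/24) = 2/7.

2/7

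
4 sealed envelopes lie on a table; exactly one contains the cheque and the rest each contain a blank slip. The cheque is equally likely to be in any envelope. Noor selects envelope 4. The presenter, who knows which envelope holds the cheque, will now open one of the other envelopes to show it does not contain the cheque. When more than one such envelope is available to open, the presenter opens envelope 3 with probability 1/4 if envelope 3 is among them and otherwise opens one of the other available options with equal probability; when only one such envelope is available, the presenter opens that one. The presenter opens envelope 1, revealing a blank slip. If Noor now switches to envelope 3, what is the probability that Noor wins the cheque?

Consider each possible location of the cheque in turn.
If it is in envelope 1 (prior 1/4): the presenter opened envelope 1, so this case is ruled out; weight (1/4)·0 = 0.
If it is in envelope 2 (prior 1/4): envelope 3 is available but not opened, probability 3/4; weight (1/4)·(3/4) = 3/16.
If it is in envelope 3 (prior 1/4): envelope 3 holds the prize so is unavailable; the presenter chooses uniformly among the 2 others, probability 1/2; weight (1/4)·(1/2) = 1/8.
If it is in envelope 4 (prior 1/4): envelope 3 is available but not opened; envelope 1 gets probability (1 − 1/4)/2 = 3/8; weight (1/4)·(3/8) = 3/32.
The weights sum to 13/32.
So P(the cheque in envelope 3 | the presenter opened envelope 1) = (1/8) / (13/32) = 4/13.

4/13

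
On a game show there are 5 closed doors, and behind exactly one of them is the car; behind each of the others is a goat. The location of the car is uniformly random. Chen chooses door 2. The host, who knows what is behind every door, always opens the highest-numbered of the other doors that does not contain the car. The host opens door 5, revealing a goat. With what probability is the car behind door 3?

Condition on the true location of the car.
If it is behind any of doors 1, 2, 3, and 4 (prior 1/5 each): door 5 is the highest-numbered option available, probability 1; weight (1/5)·1 = 1/5 each.
If it is behind door 5 (prior 1/5): the host opened door 5, so this case is ruled out; weight (1/5)·0 = 0.
The weights sum to 4/5.
So P(the car behind door 3 | the host opened door 5) = (1/5) / (4/5) = 1/4.

1/4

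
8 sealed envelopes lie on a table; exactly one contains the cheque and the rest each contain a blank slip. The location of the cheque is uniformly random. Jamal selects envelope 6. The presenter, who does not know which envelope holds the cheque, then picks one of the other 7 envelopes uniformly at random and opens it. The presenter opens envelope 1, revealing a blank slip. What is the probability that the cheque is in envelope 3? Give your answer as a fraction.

Because the presenter chose which envelope to open without knowing where the cheque is, the choice is independent of the prize location. Learning that envelope 1 does not hold the cheque simply rules out that one location and leaves the remaining 7 envelopes still equally likely by symmetry.
So P(the cheque in envelope 3) = 1/7.

1/7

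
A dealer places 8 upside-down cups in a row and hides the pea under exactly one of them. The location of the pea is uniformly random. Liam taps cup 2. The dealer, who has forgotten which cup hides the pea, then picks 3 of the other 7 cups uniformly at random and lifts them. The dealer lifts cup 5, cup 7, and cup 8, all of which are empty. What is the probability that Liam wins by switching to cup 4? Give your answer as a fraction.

1/5

Apply Bayes' rule, conditioning on where the pea actually is.
If it is under any of cups 1, 2, 3, 4, and 6 (prior 1/8 each): the dealer picks exactly this set with probability 1/35 regardless, and none is the prize; weight (1/8)·(1/35) = 1/280 each.
If it is under any of cups 5, 7, and 8 (prior 1/8 each): that cup was opened and seen not to hold the prize — ruled out; weight (1/8)·0 = 0 each.
The weights sum to 1/56.
So P(the pea under cup 4 | the dealer opened cup 5, cup 7, and cup 8) = (1/280) / (1/56) = 1/5.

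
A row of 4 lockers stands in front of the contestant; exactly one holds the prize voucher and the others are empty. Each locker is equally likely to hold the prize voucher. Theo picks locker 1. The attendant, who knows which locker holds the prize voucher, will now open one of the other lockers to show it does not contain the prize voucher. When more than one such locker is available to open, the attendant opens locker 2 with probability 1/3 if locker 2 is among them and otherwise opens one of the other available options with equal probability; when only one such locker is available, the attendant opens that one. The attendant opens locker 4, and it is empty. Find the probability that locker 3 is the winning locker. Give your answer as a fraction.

4/9

Condition on the true location of the prize voucher.
If it is in locker 1 (prior 1/4): locker 2 is available but not opened; locker 4 gets probability (1 − 1/3)/2 = 1/3; weight (1/4)·(1/3) = 1/12.
If it is in locker 2 (prior 1/4): locker 2 holds the prize so is unavailable; the attendant chooses uniformly among the 2 others, probability 1/2; weight (1/4)·(1/2) = 1/8.
If it is in locker 3 (prior 1/4): locker 2 is available but not opened, probability 2/3; weight (1/4)·(2/3) = 1/6.
If it is in locker 4 (prior 1/4): the attendant opened locker 4, so this case is ruled out; weight (1/4)·0 = 0.
The weights sum to 3/8.
So P(the prize voucher in locker 3 | the attendant opened locker 4) = (1/6) / (3/8) = 4/9.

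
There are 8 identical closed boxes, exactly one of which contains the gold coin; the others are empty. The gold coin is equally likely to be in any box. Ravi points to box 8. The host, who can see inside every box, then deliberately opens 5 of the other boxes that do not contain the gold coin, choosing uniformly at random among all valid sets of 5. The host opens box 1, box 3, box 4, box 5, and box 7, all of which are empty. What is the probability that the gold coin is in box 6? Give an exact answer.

7/16

Consider each possible location of the gold coin in turn.
If it is in any of boxes 1, 3, 4, 5, and 7 (prior 1/8 each): that box was opened and seen not to hold the prize — ruled out; weight (1/8)·0 = 0 each.
If it is in either of boxes 2 and 6 (prior 1/8 each): the host has 6 equally likely choices, so probability 1/6; weight (1/8)·(1/6) = 1/48 each.
If it is in box 8 (prior 1/8): the host has 21 equally likely choices, so probability 1/21; weight (1/8)·(1/21) = 1/168.
The weights sum to 1/21.
So P(the gold coin in box 6 | the host opened box 1, box 3, box 4, box 5, and box 7) = (1/48) / (1/21) = 7/16.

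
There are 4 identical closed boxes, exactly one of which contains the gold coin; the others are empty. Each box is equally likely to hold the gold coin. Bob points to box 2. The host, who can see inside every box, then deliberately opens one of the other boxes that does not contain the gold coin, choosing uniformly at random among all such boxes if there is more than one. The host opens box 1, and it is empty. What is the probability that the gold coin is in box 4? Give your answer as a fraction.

3/8

Apply Bayes' rule, conditioning on where the gold coin actually is.
If it is in box 1 (prior 1/4): the host opened box 1, so this case is ruled out; weight (1/4)·0 = 0.
If it is in box 2 (prior 1/4): the host has 3 equally likely choices, so probability 1/3; weight (1/4)·(1/3) = 1/12.
If it is in either of boxes 3 and 4 (prior 1/4 each): the host has 2 equally likely choices, so probability 1/2; weight (1/4)·(1/2) = 1/8 each.
The weights sum to 1/3.
So P(the gold coin in box 4 | the host opened box 1) = (1/8) / (1/3) = 3/8.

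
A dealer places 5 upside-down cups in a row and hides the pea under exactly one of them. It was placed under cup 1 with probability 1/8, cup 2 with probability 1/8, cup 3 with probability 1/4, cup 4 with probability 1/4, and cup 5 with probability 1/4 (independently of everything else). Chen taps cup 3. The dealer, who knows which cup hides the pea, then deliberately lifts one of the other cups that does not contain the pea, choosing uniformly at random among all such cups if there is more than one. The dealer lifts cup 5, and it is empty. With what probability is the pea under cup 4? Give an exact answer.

Condition on the true location of the pea.
If it is under either of cups 1 and 2 (prior 1/8 each): the dealer has 3 equally likely choices, so probability 1/3; weight (1/8)·(1/3) = 1/24 each.
If it is under cup 3 (prior 1/4): the dealer has 4 equally likely choices, so probability 1/4; weight (1/4)·(1/4) = 1/16.
If it is under cup 4 (prior 1/4): the dealer has 3 equally likely choices, so probability 1/3; weight (1/4)·(1/3) = 1/12.
If it is under cup 5 (prior 1/4): the dealer opened cup 5, so this case is ruled out; weight (1/4)·0 = 0.
The weights sum to 11/48.
So P(the pea under cup 4 | the dealer opened cup 5) = (1/12) / (11/48) = 4/11.

4/11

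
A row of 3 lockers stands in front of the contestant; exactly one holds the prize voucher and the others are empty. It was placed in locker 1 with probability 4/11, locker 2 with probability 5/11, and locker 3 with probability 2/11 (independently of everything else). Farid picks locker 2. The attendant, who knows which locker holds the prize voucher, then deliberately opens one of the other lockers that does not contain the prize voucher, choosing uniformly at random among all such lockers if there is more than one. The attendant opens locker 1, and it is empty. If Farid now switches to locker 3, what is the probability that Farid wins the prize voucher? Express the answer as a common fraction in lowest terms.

4/9

Consider each possible location of the prize voucher in turn.
If it is in locker 1 (prior 4/11): the attendant opened locker 1, so this case is ruled out; weight (4/11)·0 = 0.
If it is in locker 2 (prior 5/11): the attendant has 2 equally likely choices, so probability 1/2; weight (5/11)·(1/2) = 5/22.
If it is in locker 3 (prior 2/11): the attendant has no choice, probability 1; weight (2/11)·1 = 2/11.
The weights sum to 9/22.
So P(the prize voucher in locker 3 | the attendant opened locker 1) = (2/11) / (9/22) = 4/9.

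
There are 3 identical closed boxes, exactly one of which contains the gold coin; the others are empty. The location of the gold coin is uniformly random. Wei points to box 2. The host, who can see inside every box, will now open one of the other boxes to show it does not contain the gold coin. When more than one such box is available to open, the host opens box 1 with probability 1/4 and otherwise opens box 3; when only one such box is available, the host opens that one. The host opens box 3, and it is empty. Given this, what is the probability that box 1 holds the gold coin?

4/7

Consider each possible location of the gold coin in turn.
If it is in box 1 (prior 1/3): only box 3 is available, probability 1; weight (1/3)·1 = 1/3.
If it is in box 2 (prior 1/3): box 1 is available but not opened, probability 3/4; weight (1/3)·(3/4) = 1/4.
If it is in box 3 (prior 1/3): the host opened box 3, so this case is ruled out; weight (1/3)·0 = 0.
The weights sum to 7/12.
So P(the gold coin in box 1 | the host opened box 3) = (1/3) / (7/12) = 4/7.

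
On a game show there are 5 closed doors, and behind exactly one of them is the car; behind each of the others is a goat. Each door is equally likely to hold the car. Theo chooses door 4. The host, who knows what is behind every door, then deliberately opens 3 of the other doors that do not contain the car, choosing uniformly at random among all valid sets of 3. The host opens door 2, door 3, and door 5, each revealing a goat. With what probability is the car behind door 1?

4/5

Consider each possible location of the car in turn.
If it is behind door 1 (prior 1/5): the host has no choice, probability 1; weight (1/5)·1 = 1/5.
If it is behind any of doors 2, 3, and 5 (prior 1/5 each): that door was opened and seen not to hold the prize — ruled out; weight (1/5)·0 = 0 each.
If it is behind door 4 (prior 1/5): the host has 4 equally likely choices, so probability 1/4; weight (1/5)·(1/4) = 1/20.
The weights sum to 1/4.
So P(the car behind door 1 | the host opened door 2, door 3, and door 5) = (1/5) / (1/4) = 4/5.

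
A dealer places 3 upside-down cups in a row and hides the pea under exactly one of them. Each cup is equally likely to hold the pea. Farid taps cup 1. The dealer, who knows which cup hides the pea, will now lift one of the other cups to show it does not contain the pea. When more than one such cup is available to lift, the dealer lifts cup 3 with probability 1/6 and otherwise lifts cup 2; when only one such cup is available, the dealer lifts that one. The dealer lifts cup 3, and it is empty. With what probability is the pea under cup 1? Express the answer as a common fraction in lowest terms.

1/7

Condition on the true location of the pea.
If it is under cup 1 (prior 1/3): cup 3 is available, opened with probability 1/6; weight (1/3)·(1/6) = 1/18.
If it is under cup 2 (prior 1/3): only cup 3 is available, probability 1; weight (1/3)·1 = 1/3.
If it is under cup 3 (prior 1/3): the dealer opened cup 3, so this case is ruled out; weight (1/3)·0 = 0.
The weights sum to 7/18.
So P(the pea under cup 1 | the dealer opened cup 3) = (1/18) / (7/18) = 1/7.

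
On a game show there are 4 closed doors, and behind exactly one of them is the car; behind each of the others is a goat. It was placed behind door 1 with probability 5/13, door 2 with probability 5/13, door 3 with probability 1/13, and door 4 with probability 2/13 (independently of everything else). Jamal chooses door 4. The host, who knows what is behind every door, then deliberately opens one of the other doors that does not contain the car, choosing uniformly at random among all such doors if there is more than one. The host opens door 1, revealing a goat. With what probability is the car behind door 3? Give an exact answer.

Condition on the true location of the car.
If it is behind door 1 (prior 5/13): the host opened door 1, so this case is ruled out; weight (5/13)·0 = 0.
If it is behind door 2 (prior 5/13): the host has 2 equally likely choices, so probability 1/2; weight (5/13)·(1/2) = 5/26.
If it is behind door 3 (prior 1/13): the host has 2 equally likely choices, so probability 1/2; weight (1/13)·(1/2) = 1/26.
If it is behind door 4 (prior 2/13): the host has 3 equally likely choices, so probability 1/3; weight (2/13)·(1/3) = 2/39.
The weights sum to 11/39.
So P(the car behind door 3 | the host opened door 1) = (1/26) / (11/39) = 3/22.

3/22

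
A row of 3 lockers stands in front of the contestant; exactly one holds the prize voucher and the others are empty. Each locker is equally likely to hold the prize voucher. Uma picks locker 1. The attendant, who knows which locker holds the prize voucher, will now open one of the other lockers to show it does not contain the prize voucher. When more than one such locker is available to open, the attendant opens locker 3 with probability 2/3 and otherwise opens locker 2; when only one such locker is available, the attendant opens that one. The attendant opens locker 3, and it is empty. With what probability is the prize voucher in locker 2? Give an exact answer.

3/5

Condition on the true location of the prize voucher.
If it is in locker 1 (prior 1/3): locker 3 is available, opened with probability 2/3; weight (1/3)·(2/3) = 2/9.
If it is in locker 2 (prior 1/3): only locker 3 is available, probability 1; weight (1/3)·1 = 1/3.
If it is in locker 3 (prior 1/3): the attendant opened locker 3, so this case is ruled out; weight (1/3)·0 = 0.
The weights sum to 5/9.
So P(the prize voucher in locker 2 | the attendant opened locker 3) = (1/3) / (5/9) = 3/5.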